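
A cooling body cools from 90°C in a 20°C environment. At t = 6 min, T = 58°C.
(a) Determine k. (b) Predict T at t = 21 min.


Newton's law: T(t) = T_a + (T₀ - T_a)e^(-kt).
(a) Use T(6) = 58: (58 - 20)/(90 - 20) = e^(-k·6), so k = -ln(0.543)/6 ≈ 0.1018.
(b) Apply k to t = 21: T(21) = 20 + (70)e^(-2.138) ≈ 28.3°C.


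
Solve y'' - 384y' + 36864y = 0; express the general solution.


Characteristic equation: r² - 384r + 36864 = 0, i.e. (r - 192)² = 0.
Repeated root r = 192; include an x factor for the second linearly independent solution.
General solution: y = (C₁ + C₂x)e^(192x).


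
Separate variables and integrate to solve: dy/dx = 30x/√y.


Separate: √y dy = 30x dx.
Integrate: (2/3)y^(3/2) = 15x² + C.


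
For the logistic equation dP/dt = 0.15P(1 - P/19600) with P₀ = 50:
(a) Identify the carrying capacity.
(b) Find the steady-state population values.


Logistic ODE dP/dt = 0.15P(1 - P/19600) has equilibria where dP/dt = 0, i.e. P = 0 or P = 19600.
The coefficient (1 - P/K) = 0 when P = K, identifying K = 19600 as the carrying capacity.
(a) K = 19600; (b) equilibria P = 0 and P = 19600.


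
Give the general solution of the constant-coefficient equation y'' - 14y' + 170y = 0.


Characteristic equation: r² - 14r + 170 = 0.
Discriminant is negative; roots r = 7 ± 11i (complex conjugate pair).
General solution uses e^(α x)(C₁ cos(β x) + C₂ sin(β x)): y = e^(7x)(C₁cos(11x) + C₂sin(11x)).


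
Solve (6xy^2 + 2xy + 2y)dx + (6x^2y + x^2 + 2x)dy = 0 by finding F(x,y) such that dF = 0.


Check exactness: ∂M/∂y = 12xy + 2x + 2 and ∂N/∂x = 12xy + 2x + 2; equal, so the equation is exact.
Integrate M with respect to x (treating y as constant): ∫M dx = 3x^2y^2 + x^2y + 2xy + h(y).
Differentiate w.r.t. y and set equal to N: all terms match, so h'(y) = 0 and h is a constant absorbed into C.
General solution: 3x^2y^2 + x^2y + 2xy = C.


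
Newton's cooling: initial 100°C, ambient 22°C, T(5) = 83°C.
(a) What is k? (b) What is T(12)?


Newton's law: T(t) = T_a + (T₀ - T_a)e^(-kt).
(a) Use T(5) = 83: (83 - 22)/(100 - 22) = e^(-k·5), so k = -ln(0.782)/5 ≈ 0.0492.
(b) Apply k to t = 12: T(12) = 22 + (78)e^(-0.590) ≈ 65.2°C.


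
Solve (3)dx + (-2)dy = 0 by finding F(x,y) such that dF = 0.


Check exactness: ∂M/∂y = 0 and ∂N/∂x = 0; equal, so the equation is exact.
Integrate M with respect to x (treating y as constant): ∫M dx = 3x + h(y).
Differentiate w.r.t. y and set equal to N: the x-dependent terms already match, leaving h'(y) = -2. Integrate: h(y) = -2y.
So F(x,y) = -2y + 3x.
General solution: -2y + 3x = C.


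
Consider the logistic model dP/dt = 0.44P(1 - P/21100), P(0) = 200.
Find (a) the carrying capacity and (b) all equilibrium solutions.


Logistic ODE dP/dt = 0.44P(1 - P/21100) has equilibria where dP/dt = 0, i.e. P = 0 or P = 21100.
The coefficient (1 - P/K) = 0 when P = K, identifying K = 21100 as the carrying capacity.
(a) K = 21100; (b) equilibria P = 0 and P = 21100.


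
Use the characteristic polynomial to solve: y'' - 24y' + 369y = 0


Characteristic equation: r² - 24r + 369 = 0.
Discriminant is negative; roots r = 12 ± 15i (complex conjugate pair).
General solution uses e^(α x)(C₁ cos(β x) + C₂ sin(β x)): y = e^(12x)(C₁cos(15x) + C₂sin(15x)).


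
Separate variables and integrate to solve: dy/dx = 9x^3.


Integrate both sides with respect to x: y = ∫ 9x^3 dx = (9/4)x^4 + C.


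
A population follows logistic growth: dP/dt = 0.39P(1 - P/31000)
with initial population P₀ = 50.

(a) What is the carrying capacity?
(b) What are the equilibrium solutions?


Logistic ODE dP/dt = 0.39P(1 - P/31000) has equilibria where dP/dt = 0, i.e. P = 0 or P = 31000.
The coefficient (1 - P/K) = 0 when P = K, identifying K = 31000 as the carrying capacity.
(a) K = 31000; (b) equilibria P = 0 and P = 31000.


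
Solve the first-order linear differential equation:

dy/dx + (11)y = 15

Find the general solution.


P(x) = 11, Q(x) = 15; integrating factor μ = e^(11x).
(μ y)' = 15e^(11x) ⇒ μ y = (15/11)e^(11x) + C.
Divide by μ: y = 15/11 + Ce^(-11x).


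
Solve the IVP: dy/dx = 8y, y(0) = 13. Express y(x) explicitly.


General solution of y' = 8y is y = Ce^(8x).
Apply y(0) = 13: C = 13.
Particular solution: y = 13e^(8x).


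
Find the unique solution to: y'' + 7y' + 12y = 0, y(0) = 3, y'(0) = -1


Characteristic roots of r² + 7r + 12 = 0 are -4, -3.
General solution y = c₁ e^(-4x) + c₂ e^(-3x).
Apply y(0) = 3: c₁ + c₂ = 3. Apply y'(0) = -1: -4 c₁ - 3 c₂ = -1.
Solve: c₁ = -8, c₂ = 11.
Particular solution: y = -8e^(-4x) + 11e^(-3x).


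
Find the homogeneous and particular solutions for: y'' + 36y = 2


Homogeneous part: r² + 36 = 0 ⇒ r = ±6i, so y_h = C₁cos(6x) + C₂sin(6x).
Try constant y_p = A; plug in: 36A = 2 ⇒ A = 1/18.
General solution: y = C₁cos(6x) + C₂sin(6x) + 1/18.


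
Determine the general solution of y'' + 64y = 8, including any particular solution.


Homogeneous part: r² + 64 = 0 ⇒ r = ±8i, so y_h = C₁cos(8x) + C₂sin(8x).
Try constant y_p = A; plug in: 64A = 8 ⇒ A = 1/8.
General solution: y = C₁cos(8x) + C₂sin(8x) + 1/8.


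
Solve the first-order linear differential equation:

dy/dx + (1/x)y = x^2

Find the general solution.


P(x) = 1/x ⇒ μ = x^1.
(x^1 y)' = x^3 ⇒ x^1 y = x^4/(4) + C.
Solve for y: y = (1/4)x^3 + C/x^1.


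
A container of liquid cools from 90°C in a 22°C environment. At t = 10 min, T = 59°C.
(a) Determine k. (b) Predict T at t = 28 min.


Newton's law: T(t) = T_a + (T₀ - T_a)e^(-kt).
(a) Use T(10) = 59: (59 - 22)/(90 - 22) = e^(-k·10), so k = -ln(0.544)/10 ≈ 0.0609.
(b) Apply k to t = 28: T(28) = 22 + (68)e^(-1.704) ≈ 34.4°C.


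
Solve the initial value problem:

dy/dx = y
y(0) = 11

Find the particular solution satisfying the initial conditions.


General solution of y' = y is y = Ce^(x).
Apply y(0) = 11: C = 11.
Particular solution: y = 11e^(x).


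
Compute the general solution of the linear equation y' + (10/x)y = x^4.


P(x) = 10/x ⇒ μ = x^10.
(x^10 y)' = x^10·x^4 = x^14.
Integrate: x^10 y = x^15/(15) + C.
Solve for y: y = (1/15)x^5 + C/x^10.


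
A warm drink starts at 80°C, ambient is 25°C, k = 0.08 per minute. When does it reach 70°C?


From T(t) = T_a + (T₀ - T_a)e^(-kt), set T(t) = 70:
(70 - 25) / (80 - 25) = e^(-0.08t), so t = -ln(0.818)/0.08 ≈ 2.5 minutes.


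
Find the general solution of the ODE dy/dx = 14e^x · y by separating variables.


Separate variables: dy/y = 14e^x dx.
Integrate: ln|y| = 14e^x + C₀.
Exponentiate: y = Ce^(14e^x).


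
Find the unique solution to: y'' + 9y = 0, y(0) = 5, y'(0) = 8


Characteristic roots of r² + 9 = 0 are ±3i, so y = C₁cos(3x) + C₂sin(3x).
Apply y(0) = 5: C₁ = 5. Differentiate and apply y'(0) = 8: 3·C₂ = 8, so C₂ = 8/3.
Particular solution: y = 5cos(3x) + (8/3)sin(3x).


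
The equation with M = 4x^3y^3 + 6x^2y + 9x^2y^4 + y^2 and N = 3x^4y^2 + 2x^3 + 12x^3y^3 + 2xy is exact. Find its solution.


Check exactness: ∂M/∂y = 12x^3y^2 + 6x^2 + 36x^2y^3 + 2y and ∂N/∂x = 12x^3y^2 + 6x^2 + 36x^2y^3 + 2y; equal, so the equation is exact.
Integrate M with respect to x (treating y as constant): ∫M dx = x^4y^3 + 2x^3y + 3x^3y^4 + xy^2 + h(y).
Differentiate w.r.t. y and set equal to N: all terms match, so h'(y) = 0 and h is a constant absorbed into C.
General solution: x^4y^3 + 2x^3y + 3x^3y^4 + xy^2 = C.


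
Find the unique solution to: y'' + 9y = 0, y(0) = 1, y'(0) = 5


Characteristic roots of r² + 9 = 0 are ±3i, so y = C₁cos(3x) + C₂sin(3x).
Apply y(0) = 1: C₁ = 1. Differentiate and apply y'(0) = 5: 3·C₂ = 5, so C₂ = 5/3.
Particular solution: y = cos(3x) + (5/3)sin(3x).


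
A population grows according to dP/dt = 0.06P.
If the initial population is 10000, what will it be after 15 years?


The ODE dP/dt = 0.06P has solution P(t) = P(0)e^(0.06t).
Substitute P(0) = 10000 and t = 15: P(15) = 10000 e^(0.90) ≈ 24596.


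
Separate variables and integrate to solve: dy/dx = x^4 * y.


Separate variables: dy/y = x^4 dx.
Integrate: ln|y| = (1/5)x^5 + C₀.
Exponentiate: y = Ce^((1/5)x^5).


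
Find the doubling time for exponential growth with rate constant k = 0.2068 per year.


Exponential growth: P(t) = P₀ e^(0.2068t). Set P(t)/P₀ = 2: e^(0.2068t) = 2.
Solve: t = ln(2)/0.2068 ≈ 3.35 years.


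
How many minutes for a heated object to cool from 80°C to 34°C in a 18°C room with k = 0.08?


From T(t) = T_a + (T₀ - T_a)e^(-kt), set T(t) = 34:
(34 - 18) / (80 - 18) = e^(-0.08t), so t = -ln(0.258)/0.08 ≈ 16.9 minutes.


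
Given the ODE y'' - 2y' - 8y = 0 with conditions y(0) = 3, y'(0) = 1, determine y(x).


Characteristic roots of r² - 2r - 8 = 0 are 4, -2.
General solution y = c₁ e^(4x) + c₂ e^(-2x).
Apply y(0) = 3: c₁ + c₂ = 3. Apply y'(0) = 1: 4 c₁ - 2 c₂ = 1.
Solve: c₁ = 7/6, c₂ = 11/6.
Particular solution: y = (7/6)e^(4x) + (11/6)e^(-2x).


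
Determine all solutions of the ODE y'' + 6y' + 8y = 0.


Characteristic equation: r² + 6r + 8 = 0.
Factor: (r + 2)(r + 4) = 0 ⇒ r = -2, -4 (distinct real).
General solution: y = C₁e^(-2x) + C₂e^(-4x).


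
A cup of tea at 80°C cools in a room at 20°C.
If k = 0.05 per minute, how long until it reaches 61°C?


From T(t) = T_a + (T₀ - T_a)e^(-kt), set T(t) = 61:
(61 - 20) / (80 - 20) = e^(-0.05t), so t = -ln(0.683)/0.05 ≈ 7.6 minutes.


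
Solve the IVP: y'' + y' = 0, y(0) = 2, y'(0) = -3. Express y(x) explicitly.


Characteristic roots of r² + r = 0 are -1, 0.
General solution y = c₁ e^(-x) + c₂.
Apply y(0) = 2: c₁ + c₂ = 2. Apply y'(0) = -3: -1 c₁ + 0 c₂ = -3.
Solve: c₁ = 3, c₂ = -1.
Particular solution: y = 3e^(-x) - 1.


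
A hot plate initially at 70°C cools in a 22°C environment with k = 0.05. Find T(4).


Newton's law: dT/dt = -k(T - T_a) has solution T(t) = T_a + (T₀ - T_a)e^(-kt).
Plug in T_a = 22, T₀ = 70, k = 0.05, t = 4: T(4) = 22 + (48)e^(-0.20) ≈ 61.3°C.


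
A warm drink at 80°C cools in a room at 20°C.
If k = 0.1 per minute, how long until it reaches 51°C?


From T(t) = T_a + (T₀ - T_a)e^(-kt), set T(t) = 51:
(51 - 20) / (80 - 20) = e^(-0.1t), so t = -ln(0.517)/0.1 ≈ 6.6 minutes.


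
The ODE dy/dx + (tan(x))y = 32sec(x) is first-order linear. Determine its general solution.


P(x) = tan(x) ⇒ μ = e^(∫tan(x)dx) = sec(x).
(sec(x) y)' = 32sec²(x) ⇒ sec(x) y = 32tan(x) + C.
Multiply by cos(x): y = 32sin(x) + C·cos(x).


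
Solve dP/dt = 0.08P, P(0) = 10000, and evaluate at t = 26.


The ODE dP/dt = 0.08P has solution P(t) = P(0)e^(0.08t).
Substitute P(0) = 10000 and t = 26: P(26) = 10000 e^(2.08) ≈ 80045.


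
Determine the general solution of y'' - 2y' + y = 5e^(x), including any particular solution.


Characteristic polynomial (r - 1)² = 0; repeated root r = 1.
y_h = (C₁ + C₂x)e^(x). Forcing matches the repeated root (resonance), so try y_p = Ax² e^(x).
Substitute and solve for A: 2A = 5, so A = 5/2.
General solution: y = (C₁ + C₂x + (5/2)x²)e^(x).


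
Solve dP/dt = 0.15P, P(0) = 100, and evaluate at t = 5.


The ODE dP/dt = 0.15P has solution P(t) = P(0)e^(0.15t).
Substitute P(0) = 100 and t = 5: P(5) = 100 e^(0.75) ≈ 212.


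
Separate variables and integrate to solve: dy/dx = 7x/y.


Separate variables: y dy = 7x dx.
Integrate both sides: y²/2 = (7/2)x^2 + C₀.
Multiply by 2: y² = 7x^2 + C.


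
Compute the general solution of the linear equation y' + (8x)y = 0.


P(x) = 8x ⇒ μ = e^(4x²).
Q(x) = 0 so μ y is constant: y = Ce^(-4x²).


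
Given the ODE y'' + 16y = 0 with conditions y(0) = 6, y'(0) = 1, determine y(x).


Characteristic roots of r² + 16 = 0 are ±4i, so y = C₁cos(4x) + C₂sin(4x).
Apply y(0) = 6: C₁ = 6. Differentiate and apply y'(0) = 1: 4·C₂ = 1, so C₂ = 1/4.
Particular solution: y = 6cos(4x) + (1/4)sin(4x).


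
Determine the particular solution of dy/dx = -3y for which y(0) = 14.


General solution of y' = -3y is y = Ce^(-3x).
Apply y(0) = 14: C = 14.
Particular solution: y = 14e^(-3x).


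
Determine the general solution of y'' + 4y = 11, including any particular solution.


Homogeneous part: r² + 4 = 0 ⇒ r = ±2i, so y_h = C₁cos(2x) + C₂sin(2x).
Try constant y_p = A; plug in: 4A = 11 ⇒ A = 11/4.
General solution: y = C₁cos(2x) + C₂sin(2x) + 11/4.


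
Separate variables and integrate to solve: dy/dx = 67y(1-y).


Separate: dy/[y(1-y)] = 67 dx.
Partial fractions: 1/[y(1-y)] = 1/y + 1/(1-y).
Integrate: ln|y/(1-y)| = 67x + C₀.
Solve for y: y = 1/(1 + Ce^(-67x)).


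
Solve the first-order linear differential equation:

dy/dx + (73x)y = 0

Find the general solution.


P(x) = 73x ⇒ μ = e^((73/2)x²).
Q(x) = 0 so μ y is constant: y = Ce^(-(73/2)x²).


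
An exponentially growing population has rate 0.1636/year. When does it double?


Exponential growth: P(t) = P₀ e^(0.1636t). Set P(t)/P₀ = 2: e^(0.1636t) = 2.
Solve: t = ln(2)/0.1636 ≈ 4.24 years.


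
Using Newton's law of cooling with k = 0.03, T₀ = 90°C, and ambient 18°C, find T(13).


Newton's law: dT/dt = -k(T - T_a) has solution T(t) = T_a + (T₀ - T_a)e^(-kt).
Plug in T_a = 18, T₀ = 90, k = 0.03, t = 13: T(13) = 18 + (72)e^(-0.39) ≈ 66.7°C.


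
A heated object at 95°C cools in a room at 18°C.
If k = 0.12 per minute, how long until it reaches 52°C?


From T(t) = T_a + (T₀ - T_a)e^(-kt), set T(t) = 52:
(52 - 18) / (95 - 18) = e^(-0.12t), so t = -ln(0.442)/0.12 ≈ 6.8 minutes.


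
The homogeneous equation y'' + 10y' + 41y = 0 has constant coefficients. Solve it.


Characteristic equation: r² + 10r + 41 = 0.
Discriminant is negative; roots r = -5 ± 4i (complex conjugate pair).
General solution uses e^(α x)(C₁ cos(β x) + C₂ sin(β x)): y = e^(-5x)(C₁cos(4x) + C₂sin(4x)).


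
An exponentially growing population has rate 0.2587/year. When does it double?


Exponential growth: P(t) = P₀ e^(0.2587t). Set P(t)/P₀ = 2: e^(0.2587t) = 2.
Solve: t = ln(2)/0.2587 ≈ 2.68 years.


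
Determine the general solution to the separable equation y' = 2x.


Integrate both sides with respect to x: y = ∫ 2x dx = x^2 + C.


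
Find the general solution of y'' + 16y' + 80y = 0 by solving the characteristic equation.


Characteristic equation: r² + 16r + 80 = 0.
Discriminant is negative; roots r = -8 ± 4i (complex conjugate pair).
General solution uses e^(α x)(C₁ cos(β x) + C₂ sin(β x)): y = e^(-8x)(C₁cos(4x) + C₂sin(4x)).


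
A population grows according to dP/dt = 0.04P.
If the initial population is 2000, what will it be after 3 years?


The ODE dP/dt = 0.04P has solution P(t) = P(0)e^(0.04t).
Substitute P(0) = 2000 and t = 3: P(3) = 2000 e^(0.12) ≈ 2255.


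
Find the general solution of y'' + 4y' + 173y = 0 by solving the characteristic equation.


Characteristic equation: r² + 4r + 173 = 0.
Discriminant is negative; roots r = -2 ± 13i (complex conjugate pair).
General solution uses e^(α x)(C₁ cos(β x) + C₂ sin(β x)): y = e^(-2x)(C₁cos(13x) + C₂sin(13x)).


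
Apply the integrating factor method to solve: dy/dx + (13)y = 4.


P(x) = 13, Q(x) = 4; integrating factor μ = e^(13x).
(μ y)' = 4e^(13x) ⇒ μ y = (4/13)e^(13x) + C.
Divide by μ: y = 4/13 + Ce^(-13x).


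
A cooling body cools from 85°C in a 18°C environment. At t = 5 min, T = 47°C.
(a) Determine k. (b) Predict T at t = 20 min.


Newton's law: T(t) = T_a + (T₀ - T_a)e^(-kt).
(a) Use T(5) = 47: (47 - 18)/(85 - 18) = e^(-k·5), so k = -ln(0.433)/5 ≈ 0.1675.
(b) Apply k to t = 20: T(20) = 18 + (67)e^(-3.350) ≈ 20.4°C.


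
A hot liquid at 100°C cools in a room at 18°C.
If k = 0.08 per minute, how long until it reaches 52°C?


From T(t) = T_a + (T₀ - T_a)e^(-kt), set T(t) = 52:
(52 - 18) / (100 - 18) = e^(-0.08t), so t = -ln(0.415)/0.08 ≈ 11.0 minutes.


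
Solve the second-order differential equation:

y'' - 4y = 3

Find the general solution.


Characteristic roots of r² - 4 = 0 are 2, -2.
y_h = C₁e^(2x) + C₂e^(-2x).
Forcing exponent 0 is not a characteristic root; try y_p = A.
Substitute: A·(0 + (0)·0 + (-4)) = A·-4 = 3, so A = -3/4.
General solution: y = C₁e^(2x) + C₂e^(-2x) - 3/4.


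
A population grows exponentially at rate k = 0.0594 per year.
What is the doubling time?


Exponential growth: P(t) = P₀ e^(0.0594t). Set P(t)/P₀ = 2: e^(0.0594t) = 2.
Solve: t = ln(2)/0.0594 ≈ 11.67 years.


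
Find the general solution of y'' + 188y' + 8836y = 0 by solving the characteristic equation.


Characteristic equation: r² + 188r + 8836 = 0, i.e. (r + 94)² = 0.
Repeated root r = -94; include an x factor for the second linearly independent solution.
General solution: y = (C₁ + C₂x)e^(-94x).


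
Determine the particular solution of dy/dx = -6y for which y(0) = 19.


General solution of y' = -6y is y = Ce^(-6x).
Apply y(0) = 19: C = 19.
Particular solution: y = 19e^(-6x).


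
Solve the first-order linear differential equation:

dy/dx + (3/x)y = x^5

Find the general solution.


P(x) = 3/x ⇒ μ = x^3.
(x^3 y)' = x^3·x^5 = x^8.
Integrate: x^3 y = x^9/(9) + C.
Solve for y: y = (1/9)x^6 + C/x^3.


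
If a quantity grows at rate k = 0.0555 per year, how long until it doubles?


Exponential growth: P(t) = P₀ e^(0.0555t). Set P(t)/P₀ = 2: e^(0.0555t) = 2.
Solve: t = ln(2)/0.0555 ≈ 12.49 years.


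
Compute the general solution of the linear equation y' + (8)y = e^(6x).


P(x) = 8 ⇒ μ = e^(8x).
(μ y)' = e^(14x) ⇒ μ y = e^(14x)/14 + C.
Divide by μ: y = (1/14)e^(6x) + Ce^(-8x).


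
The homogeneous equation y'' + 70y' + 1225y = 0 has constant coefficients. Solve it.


Characteristic equation: r² + 70r + 1225 = 0, i.e. (r + 35)² = 0.
Repeated root r = -35; include an x factor for the second linearly independent solution.
General solution: y = (C₁ + C₂x)e^(-35x).


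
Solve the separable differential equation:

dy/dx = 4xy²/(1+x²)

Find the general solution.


Separate: dy/y² = 4x/(1+x²) dx.
Integrate LHS: ∫ dy/y² = -1/y.
Integrate RHS via u = 1+x²: 2ln(1+x²) + C.
Result: -1/y = 2ln(1+x²) + C.


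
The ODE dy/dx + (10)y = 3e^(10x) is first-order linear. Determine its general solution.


P(x) = 10 ⇒ μ = e^(10x).
(μ y)' = 3e^(20x) ⇒ μ y = (3/20)e^(20x) + C.
Divide by μ: y = (3/20)e^(10x) + Ce^(-10x).


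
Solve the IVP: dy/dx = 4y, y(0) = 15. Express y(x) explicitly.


General solution of y' = 4y is y = Ce^(4x).
Apply y(0) = 15: C = 15.
Particular solution: y = 15e^(4x).


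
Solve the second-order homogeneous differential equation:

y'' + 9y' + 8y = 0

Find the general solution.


Characteristic equation: r² + 9r + 8 = 0.
Factor: (r + 8)(r + 1) = 0 ⇒ r = -8, -1 (distinct real).
General solution: y = C₁e^(-8x) + C₂e^(-x).


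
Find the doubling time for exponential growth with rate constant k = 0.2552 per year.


Exponential growth: P(t) = P₀ e^(0.2552t). Set P(t)/P₀ = 2: e^(0.2552t) = 2.
Solve: t = ln(2)/0.2552 ≈ 2.72 years.


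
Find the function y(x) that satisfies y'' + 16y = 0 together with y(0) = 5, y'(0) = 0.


Characteristic roots of r² + 16 = 0 are ±4i, so y = C₁cos(4x) + C₂sin(4x).
Apply y(0) = 5: C₁ = 5. Differentiate and apply y'(0) = 0: 4·C₂ = 0, so C₂ = 0.
Particular solution: y = 5cos(4x).


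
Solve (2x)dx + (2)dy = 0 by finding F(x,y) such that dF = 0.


Check exactness: ∂M/∂y = 0 and ∂N/∂x = 0; equal, so the equation is exact.
Integrate M with respect to x (treating y as constant): ∫M dx = x^2 + h(y).
Differentiate w.r.t. y and set equal to N: the x-dependent terms already match, leaving h'(y) = 2. Integrate: h(y) = 2y.
So F(x,y) = 2y + x^2.
General solution: 2y + x^2 = C.


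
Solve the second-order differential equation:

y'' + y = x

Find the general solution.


Homogeneous: r² + 1 = 0 ⇒ r = ±1i, y_h = C₁cos(x) + C₂sin(x).
Polynomial forcing; try y_p = Ax + B. Then y_p'' + 1 y_p = 1(Ax + B) = x, so B = 0 and A = 1.
General solution: y = C₁cos(x) + C₂sin(x) + x.


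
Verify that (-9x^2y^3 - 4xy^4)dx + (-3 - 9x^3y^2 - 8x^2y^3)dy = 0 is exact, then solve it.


Check exactness: ∂M/∂y = -27x^2y^2 - 16xy^3 and ∂N/∂x = -27x^2y^2 - 16xy^3; equal, so the equation is exact.
Integrate M with respect to x (treating y as constant): ∫M dx = -3x^3y^3 - 2x^2y^4 + h(y).
Differentiate w.r.t. y and set equal to N: the x-dependent terms already match, leaving h'(y) = -3. Integrate: h(y) = -3y.
So F(x,y) = -3y - 3x^3y^3 - 2x^2y^4.
General solution: -3y - 3x^3y^3 - 2x^2y^4 = C.


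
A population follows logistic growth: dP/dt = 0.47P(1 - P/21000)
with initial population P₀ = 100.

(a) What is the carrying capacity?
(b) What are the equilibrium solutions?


Logistic ODE dP/dt = 0.47P(1 - P/21000) has equilibria where dP/dt = 0, i.e. P = 0 or P = 21000.
The coefficient (1 - P/K) = 0 when P = K, identifying K = 21000 as the carrying capacity.
(a) K = 21000; (b) equilibria P = 0 and P = 21000.


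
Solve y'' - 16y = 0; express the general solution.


Characteristic equation: r² - 16 = 0.
Factor: (r + 4)(r - 4) = 0 ⇒ r = -4, 4 (distinct real).
General solution: y = C₁e^(-4x) + C₂e^(4x).


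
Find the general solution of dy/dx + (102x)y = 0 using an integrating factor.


P(x) = 102x ⇒ μ = e^(51x²).
Q(x) = 0 so μ y is constant: y = Ce^(-51x²).


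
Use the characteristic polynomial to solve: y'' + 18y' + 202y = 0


Characteristic equation: r² + 18r + 202 = 0.
Discriminant is negative; roots r = -9 ± 11i (complex conjugate pair).
General solution uses e^(α x)(C₁ cos(β x) + C₂ sin(β x)): y = e^(-9x)(C₁cos(11x) + C₂sin(11x)).


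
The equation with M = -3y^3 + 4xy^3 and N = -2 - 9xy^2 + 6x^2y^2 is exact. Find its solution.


Check exactness: ∂M/∂y = -9y^2 + 12xy^2 and ∂N/∂x = -9y^2 + 12xy^2; equal, so the equation is exact.
Integrate M with respect to x (treating y as constant): ∫M dx = -3xy^3 + 2x^2y^3 + h(y).
Differentiate w.r.t. y and set equal to N: the x-dependent terms already match, leaving h'(y) = -2. Integrate: h(y) = -2y.
So F(x,y) = -2y - 3xy^3 + 2x^2y^3.
General solution: -2y - 3xy^3 + 2x^2y^3 = C.


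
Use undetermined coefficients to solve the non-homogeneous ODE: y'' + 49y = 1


Homogeneous part: r² + 49 = 0 ⇒ r = ±7i, so y_h = C₁cos(7x) + C₂sin(7x).
Try constant y_p = A; plug in: 49A = 1 ⇒ A = 1/49.
General solution: y = C₁cos(7x) + C₂sin(7x) + 1/49.


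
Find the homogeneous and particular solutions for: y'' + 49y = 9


Homogeneous part: r² + 49 = 0 ⇒ r = ±7i, so y_h = C₁cos(7x) + C₂sin(7x).
Try constant y_p = A; plug in: 49A = 9 ⇒ A = 9/49.
General solution: y = C₁cos(7x) + C₂sin(7x) + 9/49.


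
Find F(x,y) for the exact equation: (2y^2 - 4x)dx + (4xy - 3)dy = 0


Check exactness: ∂M/∂y = 4y and ∂N/∂x = 4y; equal, so the equation is exact.
Integrate M with respect to x (treating y as constant): ∫M dx = 2xy^2 - 2x^2 + h(y).
Differentiate w.r.t. y and set equal to N: the x-dependent terms already match, leaving h'(y) = -3. Integrate: h(y) = -3y.
So F(x,y) = 2xy^2 - 3y - 2x^2.
General solution: 2xy^2 - 3y - 2x^2 = C.


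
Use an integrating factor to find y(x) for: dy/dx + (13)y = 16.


P(x) = 13, Q(x) = 16; integrating factor μ = e^(13x).
(μ y)' = 16e^(13x) ⇒ μ y = (16/13)e^(13x) + C.
Divide by μ: y = 16/13 + Ce^(-13x).


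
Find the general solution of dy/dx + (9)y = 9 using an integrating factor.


P(x) = 9, Q(x) = 9; integrating factor μ = e^(9x).
(μ y)' = 9e^(9x) ⇒ μ y = e^(9x) + C.
Divide by μ: y = 1 + Ce^(-9x).


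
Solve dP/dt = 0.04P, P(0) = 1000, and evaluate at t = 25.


The ODE dP/dt = 0.04P has solution P(t) = P(0)e^(0.04t).
Substitute P(0) = 1000 and t = 25: P(25) = 1000 e^(1.00) ≈ 2718.


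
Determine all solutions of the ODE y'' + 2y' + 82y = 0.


Characteristic equation: r² + 2r + 82 = 0.
Discriminant is negative; roots r = -1 ± 9i (complex conjugate pair).
General solution uses e^(α x)(C₁ cos(β x) + C₂ sin(β x)): y = e^(-x)(C₁cos(9x) + C₂sin(9x)).


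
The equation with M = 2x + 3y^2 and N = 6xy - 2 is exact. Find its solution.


Check exactness: ∂M/∂y = 6y and ∂N/∂x = 6y; equal, so the equation is exact.
Integrate M with respect to x (treating y as constant): ∫M dx = x^2 + 3xy^2 + h(y).
Differentiate w.r.t. y and set equal to N: the x-dependent terms already match, leaving h'(y) = -2. Integrate: h(y) = -2y.
So F(x,y) = x^2 + 3xy^2 - 2y.
General solution: x^2 + 3xy^2 - 2y = C.


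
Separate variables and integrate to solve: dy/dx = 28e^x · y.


Separate variables: dy/y = 28e^x dx.
Integrate: ln|y| = 28e^x + C₀.
Exponentiate: y = Ce^(28e^x).


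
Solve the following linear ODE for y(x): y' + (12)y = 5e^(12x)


P(x) = 12 ⇒ μ = e^(12x).
(μ y)' = 5e^(24x) ⇒ μ y = (5/24)e^(24x) + C.
Divide by μ: y = (5/24)e^(12x) + Ce^(-12x).


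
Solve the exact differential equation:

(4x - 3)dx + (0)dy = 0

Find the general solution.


Check exactness: ∂M/∂y = 0 and ∂N/∂x = 0; equal, so the equation is exact.
Integrate M with respect to x (treating y as constant): ∫M dx = 2x^2 - 3x + h(y).
Differentiate w.r.t. y and set equal to N: all terms match, so h'(y) = 0 and h is a constant absorbed into C.
General solution: 2x^2 - 3x = C.


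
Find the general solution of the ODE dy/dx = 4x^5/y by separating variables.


Separate variables: y dy = 4x^5 dx.
Integrate both sides: y²/2 = (2/3)x^6 + C₀.
Multiply by 2: y² = (4/3)x^6 + C.


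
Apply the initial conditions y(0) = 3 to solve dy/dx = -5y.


General solution of y' = -5y is y = Ce^(-5x).
Apply y(0) = 3: C = 3.
Particular solution: y = 3e^(-5x).


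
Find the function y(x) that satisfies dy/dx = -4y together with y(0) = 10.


General solution of y' = -4y is y = Ce^(-4x).
Apply y(0) = 10: C = 10.
Particular solution: y = 10e^(-4x).


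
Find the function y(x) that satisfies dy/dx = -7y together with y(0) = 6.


General solution of y' = -7y is y = Ce^(-7x).
Apply y(0) = 6: C = 6.
Particular solution: y = 6e^(-7x).


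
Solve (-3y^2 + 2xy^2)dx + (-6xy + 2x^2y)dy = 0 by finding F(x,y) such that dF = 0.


Check exactness: ∂M/∂y = -6y + 4xy and ∂N/∂x = -6y + 4xy; equal, so the equation is exact.
Integrate M with respect to x (treating y as constant): ∫M dx = -3xy^2 + x^2y^2 + h(y).
Differentiate w.r.t. y and set equal to N: all terms match, so h'(y) = 0 and h is a constant absorbed into C.
General solution: -3xy^2 + x^2y^2 = C.


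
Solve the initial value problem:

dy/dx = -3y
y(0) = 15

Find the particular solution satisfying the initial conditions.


General solution of y' = -3y is y = Ce^(-3x).
Apply y(0) = 15: C = 15.
Particular solution: y = 15e^(-3x).


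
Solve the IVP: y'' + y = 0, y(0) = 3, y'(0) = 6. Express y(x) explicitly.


Characteristic roots of r² + 1 = 0 are ±1i, so y = C₁cos(x) + C₂sin(x).
Apply y(0) = 3: C₁ = 3. Differentiate and apply y'(0) = 6: 1·C₂ = 6, so C₂ = 6.
Particular solution: y = 3cos(x) + 6sin(x).


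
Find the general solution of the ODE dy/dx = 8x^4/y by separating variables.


Separate variables: y dy = 8x^4 dx.
Integrate both sides: y²/2 = (8/5)x^5 + C₀.
Multiply by 2: y² = (16/5)x^5 + C.


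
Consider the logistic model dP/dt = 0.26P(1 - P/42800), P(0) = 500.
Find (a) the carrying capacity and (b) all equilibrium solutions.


Logistic ODE dP/dt = 0.26P(1 - P/42800) has equilibria where dP/dt = 0, i.e. P = 0 or P = 42800.
The coefficient (1 - P/K) = 0 when P = K, identifying K = 42800 as the carrying capacity.
(a) K = 42800; (b) equilibria P = 0 and P = 42800.


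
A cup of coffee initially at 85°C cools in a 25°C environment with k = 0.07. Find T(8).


Newton's law: dT/dt = -k(T - T_a) has solution T(t) = T_a + (T₀ - T_a)e^(-kt).
Plug in T_a = 25, T₀ = 85, k = 0.07, t = 8: T(8) = 25 + (60)e^(-0.56) ≈ 59.3°C.


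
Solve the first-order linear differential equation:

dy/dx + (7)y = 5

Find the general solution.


P(x) = 7, Q(x) = 5; integrating factor μ = e^(7x).
(μ y)' = 5e^(7x) ⇒ μ y = (5/7)e^(7x) + C.
Divide by μ: y = 5/7 + Ce^(-7x).


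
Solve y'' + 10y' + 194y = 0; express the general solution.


Characteristic equation: r² + 10r + 194 = 0.
Discriminant is negative; roots r = -5 ± 13i (complex conjugate pair).
General solution uses e^(α x)(C₁ cos(β x) + C₂ sin(β x)): y = e^(-5x)(C₁cos(13x) + C₂sin(13x)).


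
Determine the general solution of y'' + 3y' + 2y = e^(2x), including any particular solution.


Characteristic roots of r² + 3r + 2 = 0 are -1, -2.
y_h = C₁e^(-x) + C₂e^(-2x).
Forcing exponent 2 is not a characteristic root; try y_p = Ae^(2x).
Substitute: A·(4 + (3)·2 + (2)) = A·12 = 1, so A = 1/12.
General solution: y = C₁e^(-x) + C₂e^(-2x) + (1/12)e^(2x).


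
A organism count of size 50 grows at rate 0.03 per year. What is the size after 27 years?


The ODE dP/dt = 0.03P has solution P(t) = P(0)e^(0.03t).
Substitute P(0) = 50 and t = 27: P(27) = 50 e^(0.81) ≈ 112.


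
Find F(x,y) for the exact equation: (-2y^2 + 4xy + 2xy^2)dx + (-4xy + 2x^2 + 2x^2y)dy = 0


Check exactness: ∂M/∂y = -4y + 4x + 4xy and ∂N/∂x = -4y + 4x + 4xy; equal, so the equation is exact.
Integrate M with respect to x (treating y as constant): ∫M dx = -2xy^2 + 2x^2y + x^2y^2 + h(y).
Differentiate w.r.t. y and set equal to N: all terms match, so h'(y) = 0 and h is a constant absorbed into C.
General solution: -2xy^2 + 2x^2y + x^2y^2 = C.


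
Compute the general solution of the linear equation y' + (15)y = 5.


P(x) = 15, Q(x) = 5; integrating factor μ = e^(15x).
(μ y)' = 5e^(15x) ⇒ μ y = (1/3)e^(15x) + C.
Divide by μ: y = 1/3 + Ce^(-15x).


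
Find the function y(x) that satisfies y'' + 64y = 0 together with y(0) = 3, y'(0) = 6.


Characteristic roots of r² + 64 = 0 are ±8i, so y = C₁cos(8x) + C₂sin(8x).
Apply y(0) = 3: C₁ = 3. Differentiate and apply y'(0) = 6: 8·C₂ = 6, so C₂ = 3/4.
Particular solution: y = 3cos(8x) + (3/4)sin(8x).


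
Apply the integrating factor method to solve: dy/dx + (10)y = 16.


P(x) = 10, Q(x) = 16; integrating factor μ = e^(10x).
(μ y)' = 16e^(10x) ⇒ μ y = (8/5)e^(10x) + C.
Divide by μ: y = 8/5 + Ce^(-10x).


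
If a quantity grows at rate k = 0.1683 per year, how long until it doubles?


Exponential growth: P(t) = P₀ e^(0.1683t). Set P(t)/P₀ = 2: e^(0.1683t) = 2.
Solve: t = ln(2)/0.1683 ≈ 4.12 years.


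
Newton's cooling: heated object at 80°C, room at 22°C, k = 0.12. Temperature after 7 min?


Newton's law: dT/dt = -k(T - T_a) has solution T(t) = T_a + (T₀ - T_a)e^(-kt).
Plug in T_a = 22, T₀ = 80, k = 0.12, t = 7: T(7) = 22 + (58)e^(-0.84) ≈ 47.0°C.


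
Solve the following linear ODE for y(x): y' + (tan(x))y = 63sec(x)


P(x) = tan(x) ⇒ μ = e^(∫tan(x)dx) = sec(x).
(sec(x) y)' = 63sec²(x) ⇒ sec(x) y = 63tan(x) + C.
Multiply by cos(x): y = 63sin(x) + C·cos(x).


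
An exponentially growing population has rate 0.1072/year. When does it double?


Exponential growth: P(t) = P₀ e^(0.1072t). Set P(t)/P₀ = 2: e^(0.1072t) = 2.
Solve: t = ln(2)/0.1072 ≈ 6.47 years.


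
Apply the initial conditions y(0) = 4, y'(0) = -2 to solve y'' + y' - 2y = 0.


Characteristic roots of r² + r - 2 = 0 are 1, -2.
General solution y = c₁ e^(x) + c₂ e^(-2x).
Apply y(0) = 4: c₁ + c₂ = 4. Apply y'(0) = -2: 1 c₁ - 2 c₂ = -2.
Solve: c₁ = 2, c₂ = 2.
Particular solution: y = 2e^(x) + 2e^(-2x).


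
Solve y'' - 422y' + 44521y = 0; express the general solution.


Characteristic equation: r² - 422r + 44521 = 0, i.e. (r - 211)² = 0.
Repeated root r = 211; include an x factor for the second linearly independent solution.
General solution: y = (C₁ + C₂x)e^(211x).


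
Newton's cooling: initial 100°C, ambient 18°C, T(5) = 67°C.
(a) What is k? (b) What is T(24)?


Newton's law: T(t) = T_a + (T₀ - T_a)e^(-kt).
(a) Use T(5) = 67: (67 - 18)/(100 - 18) = e^(-k·5), so k = -ln(0.598)/5 ≈ 0.1030.
(b) Apply k to t = 24: T(24) = 18 + (82)e^(-2.472) ≈ 24.9°C.


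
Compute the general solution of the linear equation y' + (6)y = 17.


P(x) = 6, Q(x) = 17; integrating factor μ = e^(6x).
(μ y)' = 17e^(6x) ⇒ μ y = (17/6)e^(6x) + C.
Divide by μ: y = 17/6 + Ce^(-6x).


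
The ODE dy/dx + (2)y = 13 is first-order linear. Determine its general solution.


P(x) = 2, Q(x) = 13; integrating factor μ = e^(2x).
(μ y)' = 13e^(2x) ⇒ μ y = (13/2)e^(2x) + C.
Divide by μ: y = 13/2 + Ce^(-2x).


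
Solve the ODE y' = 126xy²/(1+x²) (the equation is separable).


Separate: dy/y² = 126x/(1+x²) dx.
Integrate LHS: ∫ dy/y² = -1/y.
Integrate RHS via u = 1+x²: 63ln(1+x²) + C.
Result: -1/y = 63ln(1+x²) + C.


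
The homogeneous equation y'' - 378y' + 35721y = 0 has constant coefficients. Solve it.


Characteristic equation: r² - 378r + 35721 = 0, i.e. (r - 189)² = 0.
Repeated root r = 189; include an x factor for the second linearly independent solution.
General solution: y = (C₁ + C₂x)e^(189x).


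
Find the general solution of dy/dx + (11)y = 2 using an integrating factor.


P(x) = 11, Q(x) = 2; integrating factor μ = e^(11x).
(μ y)' = 2e^(11x) ⇒ μ y = (2/11)e^(11x) + C.
Divide by μ: y = 2/11 + Ce^(-11x).


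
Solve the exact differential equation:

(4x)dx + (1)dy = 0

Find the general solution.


Check exactness: ∂M/∂y = 0 and ∂N/∂x = 0; equal, so the equation is exact.
Integrate M with respect to x (treating y as constant): ∫M dx = 2x^2 + h(y).
Differentiate w.r.t. y and set equal to N: the x-dependent terms already match, leaving h'(y) = 1. Integrate: h(y) = y.
So F(x,y) = 2x^2 + y.
General solution: 2x^2 + y = C.


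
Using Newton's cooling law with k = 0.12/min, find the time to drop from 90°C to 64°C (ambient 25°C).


From T(t) = T_a + (T₀ - T_a)e^(-kt), set T(t) = 64:
(64 - 25) / (90 - 25) = e^(-0.12t), so t = -ln(0.600)/0.12 ≈ 4.3 minutes.


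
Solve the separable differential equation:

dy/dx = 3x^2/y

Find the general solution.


Separate variables: y dy = 3x^2 dx.
Integrate both sides: y²/2 = x^3 + C₀.
Multiply by 2: y² = 2x^3 + C.


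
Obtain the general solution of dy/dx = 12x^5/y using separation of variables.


Separate variables: y dy = 12x^5 dx.
Integrate both sides: y²/2 = 2x^6 + C₀.
Multiply by 2: y² = 4x^6 + C.


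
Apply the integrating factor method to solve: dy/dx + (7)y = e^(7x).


P(x) = 7 ⇒ μ = e^(7x).
(μ y)' = e^(14x) ⇒ μ y = (1/14)e^(14x) + C.
Divide by μ: y = (1/14)e^(7x) + Ce^(-7x).


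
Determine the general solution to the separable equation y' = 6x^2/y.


Separate variables: y dy = 6x^2 dx.
Integrate both sides: y²/2 = 2x^3 + C₀.
Multiply by 2: y² = 4x^3 + C.


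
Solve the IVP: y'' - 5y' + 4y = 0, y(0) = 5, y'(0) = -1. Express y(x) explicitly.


Characteristic roots of r² - 5r + 4 = 0 are 4, 1.
General solution y = c₁ e^(4x) + c₂ e^(x).
Apply y(0) = 5: c₁ + c₂ = 5. Apply y'(0) = -1: 4 c₁ + 1 c₂ = -1.
Solve: c₁ = -2, c₂ = 7.
Particular solution: y = -2e^(4x) + 7e^(x).


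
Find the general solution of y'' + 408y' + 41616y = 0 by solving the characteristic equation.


Characteristic equation: r² + 408r + 41616 = 0, i.e. (r + 204)² = 0.
Repeated root r = -204; include an x factor for the second linearly independent solution.
General solution: y = (C₁ + C₂x)e^(-204x).


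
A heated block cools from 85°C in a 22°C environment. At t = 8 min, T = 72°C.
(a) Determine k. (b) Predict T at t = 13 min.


Newton's law: T(t) = T_a + (T₀ - T_a)e^(-kt).
(a) Use T(8) = 72: (72 - 22)/(85 - 22) = e^(-k·8), so k = -ln(0.794)/8 ≈ 0.0289.
(b) Apply k to t = 13: T(13) = 22 + (63)e^(-0.376) ≈ 65.3°C.


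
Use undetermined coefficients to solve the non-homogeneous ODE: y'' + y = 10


Homogeneous part: r² + 1 = 0 ⇒ r = ±1i, so y_h = C₁cos(x) + C₂sin(x).
Try constant y_p = A; plug in: 1A = 10 ⇒ A = 10.
General solution: y = C₁cos(x) + C₂sin(x) + 10.


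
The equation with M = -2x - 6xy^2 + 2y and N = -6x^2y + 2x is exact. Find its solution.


Check exactness: ∂M/∂y = -12xy + 2 and ∂N/∂x = -12xy + 2; equal, so the equation is exact.
Integrate M with respect to x (treating y as constant): ∫M dx = -x^2 - 3x^2y^2 + 2xy + h(y).
Differentiate w.r.t. y and set equal to N: all terms match, so h'(y) = 0 and h is a constant absorbed into C.
General solution: -x^2 - 3x^2y^2 + 2xy = C.


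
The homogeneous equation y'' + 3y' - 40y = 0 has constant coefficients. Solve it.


Characteristic equation: r² + 3r - 40 = 0.
Factor: (r + 8)(r - 5) = 0 ⇒ r = -8, 5 (distinct real).
General solution: y = C₁e^(-8x) + C₂e^(5x).


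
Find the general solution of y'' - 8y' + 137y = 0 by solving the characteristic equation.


Characteristic equation: r² - 8r + 137 = 0.
Discriminant is negative; roots r = 4 ± 11i (complex conjugate pair).
General solution uses e^(α x)(C₁ cos(β x) + C₂ sin(β x)): y = e^(4x)(C₁cos(11x) + C₂sin(11x)).


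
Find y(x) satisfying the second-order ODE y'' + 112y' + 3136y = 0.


Characteristic equation: r² + 112r + 3136 = 0, i.e. (r + 56)² = 0.
Repeated root r = -56; include an x factor for the second linearly independent solution.
General solution: y = (C₁ + C₂x)e^(-56x).


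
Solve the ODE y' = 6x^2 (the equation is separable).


Integrate both sides with respect to x: y = ∫ 6x^2 dx = 2x^3 + C.


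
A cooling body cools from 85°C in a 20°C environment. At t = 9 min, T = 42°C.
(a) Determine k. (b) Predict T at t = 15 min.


Newton's law: T(t) = T_a + (T₀ - T_a)e^(-kt).
(a) Use T(9) = 42: (42 - 20)/(85 - 20) = e^(-k·9), so k = -ln(0.338)/9 ≈ 0.1204.
(b) Apply k to t = 15: T(15) = 20 + (65)e^(-1.806) ≈ 30.7°C.


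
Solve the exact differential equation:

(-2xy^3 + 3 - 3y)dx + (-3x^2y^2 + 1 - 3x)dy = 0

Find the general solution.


Check exactness: ∂M/∂y = -6xy^2 - 3 and ∂N/∂x = -6xy^2 - 3; equal, so the equation is exact.
Integrate M with respect to x (treating y as constant): ∫M dx = -x^2y^3 + 3x - 3xy + h(y).
Differentiate w.r.t. y and set equal to N: the x-dependent terms already match, leaving h'(y) = 1. Integrate: h(y) = y.
So F(x,y) = -x^2y^3 + 3x + y - 3xy.
General solution: -x^2y^3 + 3x + y - 3xy = C.


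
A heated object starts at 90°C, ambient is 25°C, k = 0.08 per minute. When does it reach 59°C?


From T(t) = T_a + (T₀ - T_a)e^(-kt), set T(t) = 59:
(59 - 25) / (90 - 25) = e^(-0.08t), so t = -ln(0.523)/0.08 ≈ 8.1 minutes.


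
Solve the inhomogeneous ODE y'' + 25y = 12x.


Homogeneous: r² + 25 = 0 ⇒ r = ±5i, y_h = C₁cos(5x) + C₂sin(5x).
Polynomial forcing; try y_p = Ax + B. Then y_p'' + 25 y_p = 25(Ax + B) = 12x, so B = 0 and A = 12/25.
General solution: y = C₁cos(5x) + C₂sin(5x) + (12/25)x.


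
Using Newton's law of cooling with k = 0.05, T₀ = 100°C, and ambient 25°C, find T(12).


Newton's law: dT/dt = -k(T - T_a) has solution T(t) = T_a + (T₀ - T_a)e^(-kt).
Plug in T_a = 25, T₀ = 100, k = 0.05, t = 12: T(12) = 25 + (75)e^(-0.60) ≈ 66.2°C.


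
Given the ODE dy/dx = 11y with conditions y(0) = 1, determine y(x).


General solution of y' = 11y is y = Ce^(11x).
Apply y(0) = 1: C = 1.
Particular solution: y = e^(11x).


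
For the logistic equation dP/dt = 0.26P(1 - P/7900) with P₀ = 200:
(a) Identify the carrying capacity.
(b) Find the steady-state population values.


Logistic ODE dP/dt = 0.26P(1 - P/7900) has equilibria where dP/dt = 0, i.e. P = 0 or P = 7900.
The coefficient (1 - P/K) = 0 when P = K, identifying K = 7900 as the carrying capacity.
(a) K = 7900; (b) equilibria P = 0 and P = 7900.
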